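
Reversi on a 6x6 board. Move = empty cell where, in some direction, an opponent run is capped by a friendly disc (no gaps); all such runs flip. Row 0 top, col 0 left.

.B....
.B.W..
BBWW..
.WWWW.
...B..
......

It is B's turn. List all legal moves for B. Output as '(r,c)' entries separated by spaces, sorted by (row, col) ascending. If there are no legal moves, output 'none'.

(0,2): no bracket -> illegal
(0,3): flips 3 -> legal
(0,4): no bracket -> illegal
(1,2): no bracket -> illegal
(1,4): no bracket -> illegal
(2,4): flips 2 -> legal
(2,5): flips 1 -> legal
(3,0): no bracket -> illegal
(3,5): no bracket -> illegal
(4,0): no bracket -> illegal
(4,1): flips 1 -> legal
(4,2): flips 1 -> legal
(4,4): flips 2 -> legal
(4,5): no bracket -> illegal

Answer: (0,3) (2,4) (2,5) (4,1) (4,2) (4,4)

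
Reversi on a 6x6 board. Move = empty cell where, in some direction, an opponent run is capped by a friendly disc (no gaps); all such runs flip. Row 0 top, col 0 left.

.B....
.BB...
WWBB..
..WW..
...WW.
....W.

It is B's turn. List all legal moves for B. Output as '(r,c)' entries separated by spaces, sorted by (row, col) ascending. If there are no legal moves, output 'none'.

Answer: (3,0) (3,1) (4,1) (4,2) (5,3) (5,5)

Derivation:
(1,0): no bracket -> illegal
(2,4): no bracket -> illegal
(3,0): flips 1 -> legal
(3,1): flips 1 -> legal
(3,4): no bracket -> illegal
(3,5): no bracket -> illegal
(4,1): flips 1 -> legal
(4,2): flips 1 -> legal
(4,5): no bracket -> illegal
(5,2): no bracket -> illegal
(5,3): flips 2 -> legal
(5,5): flips 2 -> legal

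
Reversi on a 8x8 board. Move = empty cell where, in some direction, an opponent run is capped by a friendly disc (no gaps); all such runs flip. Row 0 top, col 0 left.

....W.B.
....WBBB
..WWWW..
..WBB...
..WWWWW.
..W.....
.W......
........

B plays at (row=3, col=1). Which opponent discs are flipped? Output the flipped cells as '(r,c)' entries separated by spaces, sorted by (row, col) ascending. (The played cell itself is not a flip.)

Answer: (3,2)

Derivation:
Dir NW: first cell '.' (not opp) -> no flip
Dir N: first cell '.' (not opp) -> no flip
Dir NE: opp run (2,2), next='.' -> no flip
Dir W: first cell '.' (not opp) -> no flip
Dir E: opp run (3,2) capped by B -> flip
Dir SW: first cell '.' (not opp) -> no flip
Dir S: first cell '.' (not opp) -> no flip
Dir SE: opp run (4,2), next='.' -> no flip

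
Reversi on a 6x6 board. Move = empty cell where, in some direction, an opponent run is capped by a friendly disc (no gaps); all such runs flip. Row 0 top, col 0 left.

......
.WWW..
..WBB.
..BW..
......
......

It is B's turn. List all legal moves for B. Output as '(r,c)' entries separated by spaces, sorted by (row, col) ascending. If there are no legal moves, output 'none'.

Answer: (0,1) (0,2) (0,3) (2,1) (3,4) (4,2) (4,3)

Derivation:
(0,0): no bracket -> illegal
(0,1): flips 1 -> legal
(0,2): flips 3 -> legal
(0,3): flips 1 -> legal
(0,4): no bracket -> illegal
(1,0): no bracket -> illegal
(1,4): no bracket -> illegal
(2,0): no bracket -> illegal
(2,1): flips 1 -> legal
(3,1): no bracket -> illegal
(3,4): flips 1 -> legal
(4,2): flips 1 -> legal
(4,3): flips 1 -> legal
(4,4): no bracket -> illegal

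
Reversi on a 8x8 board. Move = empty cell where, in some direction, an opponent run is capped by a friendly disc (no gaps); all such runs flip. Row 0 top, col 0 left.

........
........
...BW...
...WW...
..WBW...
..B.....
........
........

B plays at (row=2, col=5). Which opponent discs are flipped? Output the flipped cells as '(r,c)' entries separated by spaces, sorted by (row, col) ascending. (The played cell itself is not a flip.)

Answer: (2,4) (3,4)

Derivation:
Dir NW: first cell '.' (not opp) -> no flip
Dir N: first cell '.' (not opp) -> no flip
Dir NE: first cell '.' (not opp) -> no flip
Dir W: opp run (2,4) capped by B -> flip
Dir E: first cell '.' (not opp) -> no flip
Dir SW: opp run (3,4) capped by B -> flip
Dir S: first cell '.' (not opp) -> no flip
Dir SE: first cell '.' (not opp) -> no flip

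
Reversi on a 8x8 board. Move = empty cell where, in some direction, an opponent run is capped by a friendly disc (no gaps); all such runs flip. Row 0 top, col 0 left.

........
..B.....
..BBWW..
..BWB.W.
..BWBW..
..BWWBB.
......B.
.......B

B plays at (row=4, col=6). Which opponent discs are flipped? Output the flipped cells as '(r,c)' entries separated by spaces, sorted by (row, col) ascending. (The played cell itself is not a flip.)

Dir NW: first cell '.' (not opp) -> no flip
Dir N: opp run (3,6), next='.' -> no flip
Dir NE: first cell '.' (not opp) -> no flip
Dir W: opp run (4,5) capped by B -> flip
Dir E: first cell '.' (not opp) -> no flip
Dir SW: first cell 'B' (not opp) -> no flip
Dir S: first cell 'B' (not opp) -> no flip
Dir SE: first cell '.' (not opp) -> no flip

Answer: (4,5)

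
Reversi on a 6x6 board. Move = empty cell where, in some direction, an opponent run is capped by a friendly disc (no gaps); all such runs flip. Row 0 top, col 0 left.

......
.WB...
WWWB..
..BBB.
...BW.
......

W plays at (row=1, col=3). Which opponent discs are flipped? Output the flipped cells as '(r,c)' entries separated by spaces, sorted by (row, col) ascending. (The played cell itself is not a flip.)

Answer: (1,2)

Derivation:
Dir NW: first cell '.' (not opp) -> no flip
Dir N: first cell '.' (not opp) -> no flip
Dir NE: first cell '.' (not opp) -> no flip
Dir W: opp run (1,2) capped by W -> flip
Dir E: first cell '.' (not opp) -> no flip
Dir SW: first cell 'W' (not opp) -> no flip
Dir S: opp run (2,3) (3,3) (4,3), next='.' -> no flip
Dir SE: first cell '.' (not opp) -> no flip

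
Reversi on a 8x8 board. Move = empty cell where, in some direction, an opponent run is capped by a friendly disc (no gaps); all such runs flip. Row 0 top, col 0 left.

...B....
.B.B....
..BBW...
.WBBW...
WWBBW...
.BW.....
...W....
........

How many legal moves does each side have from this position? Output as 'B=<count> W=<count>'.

-- B to move --
(1,4): no bracket -> illegal
(1,5): flips 1 -> legal
(2,0): flips 1 -> legal
(2,1): flips 2 -> legal
(2,5): flips 2 -> legal
(3,0): flips 1 -> legal
(3,5): flips 2 -> legal
(4,5): flips 2 -> legal
(5,0): flips 1 -> legal
(5,3): flips 1 -> legal
(5,4): no bracket -> illegal
(5,5): flips 1 -> legal
(6,1): flips 1 -> legal
(6,2): flips 1 -> legal
(6,4): no bracket -> illegal
(7,2): no bracket -> illegal
(7,3): no bracket -> illegal
(7,4): no bracket -> illegal
B mobility = 12
-- W to move --
(0,0): flips 3 -> legal
(0,1): no bracket -> illegal
(0,2): flips 1 -> legal
(0,4): flips 2 -> legal
(1,0): no bracket -> illegal
(1,2): flips 4 -> legal
(1,4): flips 2 -> legal
(2,0): no bracket -> illegal
(2,1): flips 2 -> legal
(5,0): flips 1 -> legal
(5,3): flips 1 -> legal
(5,4): no bracket -> illegal
(6,0): flips 3 -> legal
(6,1): flips 1 -> legal
(6,2): flips 1 -> legal
W mobility = 11

Answer: B=12 W=11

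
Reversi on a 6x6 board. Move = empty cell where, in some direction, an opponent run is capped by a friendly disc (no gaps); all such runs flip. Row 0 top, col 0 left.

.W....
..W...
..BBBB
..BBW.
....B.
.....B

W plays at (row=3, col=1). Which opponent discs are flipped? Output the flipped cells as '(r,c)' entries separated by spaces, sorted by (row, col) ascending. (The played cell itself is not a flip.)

Dir NW: first cell '.' (not opp) -> no flip
Dir N: first cell '.' (not opp) -> no flip
Dir NE: opp run (2,2), next='.' -> no flip
Dir W: first cell '.' (not opp) -> no flip
Dir E: opp run (3,2) (3,3) capped by W -> flip
Dir SW: first cell '.' (not opp) -> no flip
Dir S: first cell '.' (not opp) -> no flip
Dir SE: first cell '.' (not opp) -> no flip

Answer: (3,2) (3,3)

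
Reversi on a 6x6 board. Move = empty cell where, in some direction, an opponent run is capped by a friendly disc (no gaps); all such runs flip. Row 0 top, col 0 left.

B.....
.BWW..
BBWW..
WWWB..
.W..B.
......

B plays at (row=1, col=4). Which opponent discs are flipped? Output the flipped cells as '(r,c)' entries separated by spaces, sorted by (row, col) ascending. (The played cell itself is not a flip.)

Dir NW: first cell '.' (not opp) -> no flip
Dir N: first cell '.' (not opp) -> no flip
Dir NE: first cell '.' (not opp) -> no flip
Dir W: opp run (1,3) (1,2) capped by B -> flip
Dir E: first cell '.' (not opp) -> no flip
Dir SW: opp run (2,3) (3,2) (4,1), next='.' -> no flip
Dir S: first cell '.' (not opp) -> no flip
Dir SE: first cell '.' (not opp) -> no flip

Answer: (1,2) (1,3)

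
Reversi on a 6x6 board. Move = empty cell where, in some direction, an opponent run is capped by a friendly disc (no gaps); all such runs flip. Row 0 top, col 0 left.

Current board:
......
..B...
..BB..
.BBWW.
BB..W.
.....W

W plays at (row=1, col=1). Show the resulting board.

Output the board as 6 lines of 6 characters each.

Place W at (1,1); scan 8 dirs for brackets.
Dir NW: first cell '.' (not opp) -> no flip
Dir N: first cell '.' (not opp) -> no flip
Dir NE: first cell '.' (not opp) -> no flip
Dir W: first cell '.' (not opp) -> no flip
Dir E: opp run (1,2), next='.' -> no flip
Dir SW: first cell '.' (not opp) -> no flip
Dir S: first cell '.' (not opp) -> no flip
Dir SE: opp run (2,2) capped by W -> flip
All flips: (2,2)

Answer: ......
.WB...
..WB..
.BBWW.
BB..W.
.....W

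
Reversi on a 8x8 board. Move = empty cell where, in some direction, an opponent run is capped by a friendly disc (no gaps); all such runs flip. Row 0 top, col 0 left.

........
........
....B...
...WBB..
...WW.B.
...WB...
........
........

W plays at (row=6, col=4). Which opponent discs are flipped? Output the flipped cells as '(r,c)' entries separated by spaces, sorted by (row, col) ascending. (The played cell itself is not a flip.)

Dir NW: first cell 'W' (not opp) -> no flip
Dir N: opp run (5,4) capped by W -> flip
Dir NE: first cell '.' (not opp) -> no flip
Dir W: first cell '.' (not opp) -> no flip
Dir E: first cell '.' (not opp) -> no flip
Dir SW: first cell '.' (not opp) -> no flip
Dir S: first cell '.' (not opp) -> no flip
Dir SE: first cell '.' (not opp) -> no flip

Answer: (5,4)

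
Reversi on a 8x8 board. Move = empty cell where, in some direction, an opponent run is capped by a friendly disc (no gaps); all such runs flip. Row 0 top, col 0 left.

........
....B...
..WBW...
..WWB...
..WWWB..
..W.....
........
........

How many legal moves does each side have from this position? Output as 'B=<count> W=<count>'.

-- B to move --
(1,1): no bracket -> illegal
(1,2): no bracket -> illegal
(1,3): no bracket -> illegal
(1,5): no bracket -> illegal
(2,1): flips 1 -> legal
(2,5): flips 1 -> legal
(3,1): flips 2 -> legal
(3,5): no bracket -> illegal
(4,1): flips 4 -> legal
(5,1): no bracket -> illegal
(5,3): flips 2 -> legal
(5,4): flips 1 -> legal
(5,5): no bracket -> illegal
(6,1): flips 2 -> legal
(6,2): no bracket -> illegal
(6,3): no bracket -> illegal
B mobility = 7
-- W to move --
(0,3): no bracket -> illegal
(0,4): flips 1 -> legal
(0,5): flips 2 -> legal
(1,2): no bracket -> illegal
(1,3): flips 1 -> legal
(1,5): no bracket -> illegal
(2,5): flips 1 -> legal
(3,5): flips 1 -> legal
(3,6): no bracket -> illegal
(4,6): flips 1 -> legal
(5,4): no bracket -> illegal
(5,5): no bracket -> illegal
(5,6): no bracket -> illegal
W mobility = 6

Answer: B=7 W=6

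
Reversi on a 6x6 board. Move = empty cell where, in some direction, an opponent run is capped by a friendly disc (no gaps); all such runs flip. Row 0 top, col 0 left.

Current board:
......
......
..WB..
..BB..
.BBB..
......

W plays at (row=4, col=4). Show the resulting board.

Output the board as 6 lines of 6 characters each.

Answer: ......
......
..WB..
..BW..
.BBBW.
......

Derivation:
Place W at (4,4); scan 8 dirs for brackets.
Dir NW: opp run (3,3) capped by W -> flip
Dir N: first cell '.' (not opp) -> no flip
Dir NE: first cell '.' (not opp) -> no flip
Dir W: opp run (4,3) (4,2) (4,1), next='.' -> no flip
Dir E: first cell '.' (not opp) -> no flip
Dir SW: first cell '.' (not opp) -> no flip
Dir S: first cell '.' (not opp) -> no flip
Dir SE: first cell '.' (not opp) -> no flip
All flips: (3,3)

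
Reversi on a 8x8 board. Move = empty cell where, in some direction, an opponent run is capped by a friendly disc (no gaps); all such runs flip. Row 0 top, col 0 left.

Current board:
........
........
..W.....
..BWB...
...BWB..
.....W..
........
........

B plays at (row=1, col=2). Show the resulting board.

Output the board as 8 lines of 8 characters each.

Answer: ........
..B.....
..B.....
..BWB...
...BWB..
.....W..
........
........

Derivation:
Place B at (1,2); scan 8 dirs for brackets.
Dir NW: first cell '.' (not opp) -> no flip
Dir N: first cell '.' (not opp) -> no flip
Dir NE: first cell '.' (not opp) -> no flip
Dir W: first cell '.' (not opp) -> no flip
Dir E: first cell '.' (not opp) -> no flip
Dir SW: first cell '.' (not opp) -> no flip
Dir S: opp run (2,2) capped by B -> flip
Dir SE: first cell '.' (not opp) -> no flip
All flips: (2,2)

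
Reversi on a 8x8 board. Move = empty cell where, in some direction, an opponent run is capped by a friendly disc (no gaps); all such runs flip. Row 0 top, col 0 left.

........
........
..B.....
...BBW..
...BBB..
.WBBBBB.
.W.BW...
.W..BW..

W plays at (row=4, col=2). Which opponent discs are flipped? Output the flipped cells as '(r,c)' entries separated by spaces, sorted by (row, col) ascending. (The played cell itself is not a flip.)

Answer: (5,3)

Derivation:
Dir NW: first cell '.' (not opp) -> no flip
Dir N: first cell '.' (not opp) -> no flip
Dir NE: opp run (3,3), next='.' -> no flip
Dir W: first cell '.' (not opp) -> no flip
Dir E: opp run (4,3) (4,4) (4,5), next='.' -> no flip
Dir SW: first cell 'W' (not opp) -> no flip
Dir S: opp run (5,2), next='.' -> no flip
Dir SE: opp run (5,3) capped by W -> flip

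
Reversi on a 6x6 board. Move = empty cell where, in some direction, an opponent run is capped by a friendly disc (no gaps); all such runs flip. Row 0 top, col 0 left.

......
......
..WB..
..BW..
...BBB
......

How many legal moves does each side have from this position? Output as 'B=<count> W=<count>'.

-- B to move --
(1,1): flips 2 -> legal
(1,2): flips 1 -> legal
(1,3): no bracket -> illegal
(2,1): flips 1 -> legal
(2,4): no bracket -> illegal
(3,1): no bracket -> illegal
(3,4): flips 1 -> legal
(4,2): no bracket -> illegal
B mobility = 4
-- W to move --
(1,2): no bracket -> illegal
(1,3): flips 1 -> legal
(1,4): no bracket -> illegal
(2,1): no bracket -> illegal
(2,4): flips 1 -> legal
(3,1): flips 1 -> legal
(3,4): no bracket -> illegal
(3,5): no bracket -> illegal
(4,1): no bracket -> illegal
(4,2): flips 1 -> legal
(5,2): no bracket -> illegal
(5,3): flips 1 -> legal
(5,4): no bracket -> illegal
(5,5): flips 1 -> legal
W mobility = 6

Answer: B=4 W=6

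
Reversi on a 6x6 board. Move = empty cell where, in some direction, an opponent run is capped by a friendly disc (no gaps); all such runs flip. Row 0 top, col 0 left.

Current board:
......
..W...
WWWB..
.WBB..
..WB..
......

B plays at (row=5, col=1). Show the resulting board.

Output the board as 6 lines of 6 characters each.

Place B at (5,1); scan 8 dirs for brackets.
Dir NW: first cell '.' (not opp) -> no flip
Dir N: first cell '.' (not opp) -> no flip
Dir NE: opp run (4,2) capped by B -> flip
Dir W: first cell '.' (not opp) -> no flip
Dir E: first cell '.' (not opp) -> no flip
Dir SW: edge -> no flip
Dir S: edge -> no flip
Dir SE: edge -> no flip
All flips: (4,2)

Answer: ......
..W...
WWWB..
.WBB..
..BB..
.B....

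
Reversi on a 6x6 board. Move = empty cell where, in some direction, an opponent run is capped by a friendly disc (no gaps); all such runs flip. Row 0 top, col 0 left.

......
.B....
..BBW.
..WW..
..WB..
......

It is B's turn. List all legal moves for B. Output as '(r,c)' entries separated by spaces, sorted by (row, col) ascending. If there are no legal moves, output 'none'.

(1,3): no bracket -> illegal
(1,4): no bracket -> illegal
(1,5): no bracket -> illegal
(2,1): flips 1 -> legal
(2,5): flips 1 -> legal
(3,1): no bracket -> illegal
(3,4): no bracket -> illegal
(3,5): no bracket -> illegal
(4,1): flips 2 -> legal
(4,4): flips 1 -> legal
(5,1): no bracket -> illegal
(5,2): flips 2 -> legal
(5,3): no bracket -> illegal

Answer: (2,1) (2,5) (4,1) (4,4) (5,2)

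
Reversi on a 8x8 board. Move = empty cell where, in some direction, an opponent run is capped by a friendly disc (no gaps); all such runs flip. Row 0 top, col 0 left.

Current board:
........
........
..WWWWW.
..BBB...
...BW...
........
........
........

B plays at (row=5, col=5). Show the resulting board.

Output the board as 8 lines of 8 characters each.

Answer: ........
........
..WWWWW.
..BBB...
...BB...
.....B..
........
........

Derivation:
Place B at (5,5); scan 8 dirs for brackets.
Dir NW: opp run (4,4) capped by B -> flip
Dir N: first cell '.' (not opp) -> no flip
Dir NE: first cell '.' (not opp) -> no flip
Dir W: first cell '.' (not opp) -> no flip
Dir E: first cell '.' (not opp) -> no flip
Dir SW: first cell '.' (not opp) -> no flip
Dir S: first cell '.' (not opp) -> no flip
Dir SE: first cell '.' (not opp) -> no flip
All flips: (4,4)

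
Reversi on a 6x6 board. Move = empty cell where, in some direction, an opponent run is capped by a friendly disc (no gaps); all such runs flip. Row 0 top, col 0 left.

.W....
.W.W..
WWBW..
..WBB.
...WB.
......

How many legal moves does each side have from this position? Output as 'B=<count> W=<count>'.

-- B to move --
(0,0): flips 1 -> legal
(0,2): no bracket -> illegal
(0,3): flips 2 -> legal
(0,4): flips 1 -> legal
(1,0): no bracket -> illegal
(1,2): flips 1 -> legal
(1,4): no bracket -> illegal
(2,4): flips 1 -> legal
(3,0): no bracket -> illegal
(3,1): flips 1 -> legal
(4,1): no bracket -> illegal
(4,2): flips 2 -> legal
(5,2): flips 1 -> legal
(5,3): flips 1 -> legal
(5,4): no bracket -> illegal
B mobility = 9
-- W to move --
(1,2): flips 1 -> legal
(2,4): no bracket -> illegal
(2,5): flips 1 -> legal
(3,1): flips 1 -> legal
(3,5): flips 2 -> legal
(4,2): no bracket -> illegal
(4,5): flips 2 -> legal
(5,3): no bracket -> illegal
(5,4): no bracket -> illegal
(5,5): flips 3 -> legal
W mobility = 6

Answer: B=9 W=6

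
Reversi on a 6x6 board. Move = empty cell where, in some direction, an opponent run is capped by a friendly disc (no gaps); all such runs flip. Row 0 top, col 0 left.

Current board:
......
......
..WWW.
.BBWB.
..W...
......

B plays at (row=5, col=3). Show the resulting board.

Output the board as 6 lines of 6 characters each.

Answer: ......
......
..WWW.
.BBWB.
..B...
...B..

Derivation:
Place B at (5,3); scan 8 dirs for brackets.
Dir NW: opp run (4,2) capped by B -> flip
Dir N: first cell '.' (not opp) -> no flip
Dir NE: first cell '.' (not opp) -> no flip
Dir W: first cell '.' (not opp) -> no flip
Dir E: first cell '.' (not opp) -> no flip
Dir SW: edge -> no flip
Dir S: edge -> no flip
Dir SE: edge -> no flip
All flips: (4,2)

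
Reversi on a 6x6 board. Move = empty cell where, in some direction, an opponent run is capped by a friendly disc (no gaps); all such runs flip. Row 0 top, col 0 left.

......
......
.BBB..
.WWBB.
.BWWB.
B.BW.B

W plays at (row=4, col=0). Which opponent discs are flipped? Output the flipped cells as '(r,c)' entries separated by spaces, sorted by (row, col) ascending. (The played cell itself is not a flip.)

Dir NW: edge -> no flip
Dir N: first cell '.' (not opp) -> no flip
Dir NE: first cell 'W' (not opp) -> no flip
Dir W: edge -> no flip
Dir E: opp run (4,1) capped by W -> flip
Dir SW: edge -> no flip
Dir S: opp run (5,0), next=edge -> no flip
Dir SE: first cell '.' (not opp) -> no flip

Answer: (4,1)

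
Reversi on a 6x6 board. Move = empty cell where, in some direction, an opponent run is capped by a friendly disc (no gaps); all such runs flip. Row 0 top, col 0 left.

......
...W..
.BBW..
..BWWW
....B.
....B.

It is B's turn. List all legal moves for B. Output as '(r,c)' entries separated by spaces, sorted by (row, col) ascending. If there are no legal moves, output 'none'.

(0,2): no bracket -> illegal
(0,3): no bracket -> illegal
(0,4): flips 1 -> legal
(1,2): no bracket -> illegal
(1,4): flips 1 -> legal
(2,4): flips 2 -> legal
(2,5): no bracket -> illegal
(4,2): no bracket -> illegal
(4,3): no bracket -> illegal
(4,5): no bracket -> illegal

Answer: (0,4) (1,4) (2,4)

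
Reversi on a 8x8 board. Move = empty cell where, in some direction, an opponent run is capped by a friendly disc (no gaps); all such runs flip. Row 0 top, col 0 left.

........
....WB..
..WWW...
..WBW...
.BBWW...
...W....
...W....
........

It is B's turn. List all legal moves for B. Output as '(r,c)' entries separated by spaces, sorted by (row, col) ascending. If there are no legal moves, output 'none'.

Answer: (0,5) (1,1) (1,2) (1,3) (3,1) (3,5) (4,5) (5,5) (6,4) (7,3)

Derivation:
(0,3): no bracket -> illegal
(0,4): no bracket -> illegal
(0,5): flips 3 -> legal
(1,1): flips 1 -> legal
(1,2): flips 2 -> legal
(1,3): flips 2 -> legal
(2,1): no bracket -> illegal
(2,5): no bracket -> illegal
(3,1): flips 1 -> legal
(3,5): flips 1 -> legal
(4,5): flips 2 -> legal
(5,2): no bracket -> illegal
(5,4): no bracket -> illegal
(5,5): flips 1 -> legal
(6,2): no bracket -> illegal
(6,4): flips 1 -> legal
(7,2): no bracket -> illegal
(7,3): flips 3 -> legal
(7,4): no bracket -> illegal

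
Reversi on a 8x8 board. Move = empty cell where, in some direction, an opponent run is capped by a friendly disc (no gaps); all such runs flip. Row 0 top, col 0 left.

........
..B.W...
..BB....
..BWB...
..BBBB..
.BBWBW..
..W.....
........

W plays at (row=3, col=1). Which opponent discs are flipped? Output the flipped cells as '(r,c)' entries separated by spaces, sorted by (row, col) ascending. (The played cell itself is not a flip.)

Answer: (3,2) (4,2)

Derivation:
Dir NW: first cell '.' (not opp) -> no flip
Dir N: first cell '.' (not opp) -> no flip
Dir NE: opp run (2,2), next='.' -> no flip
Dir W: first cell '.' (not opp) -> no flip
Dir E: opp run (3,2) capped by W -> flip
Dir SW: first cell '.' (not opp) -> no flip
Dir S: first cell '.' (not opp) -> no flip
Dir SE: opp run (4,2) capped by W -> flip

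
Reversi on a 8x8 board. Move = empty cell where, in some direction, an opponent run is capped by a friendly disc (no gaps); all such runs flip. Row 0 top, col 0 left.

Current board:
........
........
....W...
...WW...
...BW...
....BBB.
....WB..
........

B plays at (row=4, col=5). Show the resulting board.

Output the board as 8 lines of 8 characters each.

Place B at (4,5); scan 8 dirs for brackets.
Dir NW: opp run (3,4), next='.' -> no flip
Dir N: first cell '.' (not opp) -> no flip
Dir NE: first cell '.' (not opp) -> no flip
Dir W: opp run (4,4) capped by B -> flip
Dir E: first cell '.' (not opp) -> no flip
Dir SW: first cell 'B' (not opp) -> no flip
Dir S: first cell 'B' (not opp) -> no flip
Dir SE: first cell 'B' (not opp) -> no flip
All flips: (4,4)

Answer: ........
........
....W...
...WW...
...BBB..
....BBB.
....WB..
........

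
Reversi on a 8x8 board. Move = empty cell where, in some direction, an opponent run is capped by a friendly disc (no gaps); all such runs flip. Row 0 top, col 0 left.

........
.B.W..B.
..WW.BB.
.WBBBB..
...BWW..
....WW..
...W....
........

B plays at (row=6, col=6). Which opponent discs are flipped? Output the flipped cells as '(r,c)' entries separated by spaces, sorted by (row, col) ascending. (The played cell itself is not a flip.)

Dir NW: opp run (5,5) (4,4) capped by B -> flip
Dir N: first cell '.' (not opp) -> no flip
Dir NE: first cell '.' (not opp) -> no flip
Dir W: first cell '.' (not opp) -> no flip
Dir E: first cell '.' (not opp) -> no flip
Dir SW: first cell '.' (not opp) -> no flip
Dir S: first cell '.' (not opp) -> no flip
Dir SE: first cell '.' (not opp) -> no flip

Answer: (4,4) (5,5)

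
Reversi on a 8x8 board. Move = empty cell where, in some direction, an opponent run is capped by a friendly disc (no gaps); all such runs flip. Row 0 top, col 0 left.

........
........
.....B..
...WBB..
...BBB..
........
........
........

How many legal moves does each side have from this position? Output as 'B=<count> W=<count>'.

-- B to move --
(2,2): flips 1 -> legal
(2,3): flips 1 -> legal
(2,4): no bracket -> illegal
(3,2): flips 1 -> legal
(4,2): no bracket -> illegal
B mobility = 3
-- W to move --
(1,4): no bracket -> illegal
(1,5): no bracket -> illegal
(1,6): no bracket -> illegal
(2,3): no bracket -> illegal
(2,4): no bracket -> illegal
(2,6): no bracket -> illegal
(3,2): no bracket -> illegal
(3,6): flips 2 -> legal
(4,2): no bracket -> illegal
(4,6): no bracket -> illegal
(5,2): no bracket -> illegal
(5,3): flips 1 -> legal
(5,4): no bracket -> illegal
(5,5): flips 1 -> legal
(5,6): no bracket -> illegal
W mobility = 3

Answer: B=3 W=3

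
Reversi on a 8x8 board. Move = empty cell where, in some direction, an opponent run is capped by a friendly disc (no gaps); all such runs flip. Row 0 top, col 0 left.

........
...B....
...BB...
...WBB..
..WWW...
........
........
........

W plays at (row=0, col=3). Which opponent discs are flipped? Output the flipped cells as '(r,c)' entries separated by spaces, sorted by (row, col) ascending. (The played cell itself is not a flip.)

Answer: (1,3) (2,3)

Derivation:
Dir NW: edge -> no flip
Dir N: edge -> no flip
Dir NE: edge -> no flip
Dir W: first cell '.' (not opp) -> no flip
Dir E: first cell '.' (not opp) -> no flip
Dir SW: first cell '.' (not opp) -> no flip
Dir S: opp run (1,3) (2,3) capped by W -> flip
Dir SE: first cell '.' (not opp) -> no flip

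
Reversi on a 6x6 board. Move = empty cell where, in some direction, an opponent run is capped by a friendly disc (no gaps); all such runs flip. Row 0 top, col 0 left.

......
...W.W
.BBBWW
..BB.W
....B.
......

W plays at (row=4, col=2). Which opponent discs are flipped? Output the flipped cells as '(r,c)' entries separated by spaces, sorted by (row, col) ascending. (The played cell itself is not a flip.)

Dir NW: first cell '.' (not opp) -> no flip
Dir N: opp run (3,2) (2,2), next='.' -> no flip
Dir NE: opp run (3,3) capped by W -> flip
Dir W: first cell '.' (not opp) -> no flip
Dir E: first cell '.' (not opp) -> no flip
Dir SW: first cell '.' (not opp) -> no flip
Dir S: first cell '.' (not opp) -> no flip
Dir SE: first cell '.' (not opp) -> no flip

Answer: (3,3)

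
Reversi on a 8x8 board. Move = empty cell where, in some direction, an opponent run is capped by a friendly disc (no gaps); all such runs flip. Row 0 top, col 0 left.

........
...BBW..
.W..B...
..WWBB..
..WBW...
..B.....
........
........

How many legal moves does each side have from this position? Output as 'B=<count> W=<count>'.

Answer: B=11 W=7

Derivation:
-- B to move --
(0,4): no bracket -> illegal
(0,5): no bracket -> illegal
(0,6): flips 1 -> legal
(1,0): flips 2 -> legal
(1,1): no bracket -> illegal
(1,2): no bracket -> illegal
(1,6): flips 1 -> legal
(2,0): no bracket -> illegal
(2,2): flips 2 -> legal
(2,3): flips 1 -> legal
(2,5): no bracket -> illegal
(2,6): no bracket -> illegal
(3,0): no bracket -> illegal
(3,1): flips 2 -> legal
(4,1): flips 1 -> legal
(4,5): flips 1 -> legal
(5,1): flips 2 -> legal
(5,3): flips 1 -> legal
(5,4): flips 1 -> legal
(5,5): no bracket -> illegal
B mobility = 11
-- W to move --
(0,2): no bracket -> illegal
(0,3): no bracket -> illegal
(0,4): flips 3 -> legal
(0,5): no bracket -> illegal
(1,2): flips 2 -> legal
(2,2): no bracket -> illegal
(2,3): no bracket -> illegal
(2,5): no bracket -> illegal
(2,6): flips 1 -> legal
(3,6): flips 2 -> legal
(4,1): no bracket -> illegal
(4,5): no bracket -> illegal
(4,6): no bracket -> illegal
(5,1): no bracket -> illegal
(5,3): flips 1 -> legal
(5,4): flips 1 -> legal
(6,1): no bracket -> illegal
(6,2): flips 1 -> legal
(6,3): no bracket -> illegal
W mobility = 7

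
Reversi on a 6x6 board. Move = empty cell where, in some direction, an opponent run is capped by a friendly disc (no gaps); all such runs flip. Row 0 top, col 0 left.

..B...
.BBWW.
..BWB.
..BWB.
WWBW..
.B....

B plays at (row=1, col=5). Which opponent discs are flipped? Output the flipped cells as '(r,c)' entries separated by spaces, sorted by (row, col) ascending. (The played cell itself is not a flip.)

Answer: (1,3) (1,4)

Derivation:
Dir NW: first cell '.' (not opp) -> no flip
Dir N: first cell '.' (not opp) -> no flip
Dir NE: edge -> no flip
Dir W: opp run (1,4) (1,3) capped by B -> flip
Dir E: edge -> no flip
Dir SW: first cell 'B' (not opp) -> no flip
Dir S: first cell '.' (not opp) -> no flip
Dir SE: edge -> no flip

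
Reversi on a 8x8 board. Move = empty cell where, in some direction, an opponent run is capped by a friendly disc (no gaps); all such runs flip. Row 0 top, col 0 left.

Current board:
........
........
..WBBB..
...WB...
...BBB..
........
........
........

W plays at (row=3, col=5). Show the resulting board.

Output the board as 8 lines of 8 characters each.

Answer: ........
........
..WBBB..
...WWW..
...BBB..
........
........
........

Derivation:
Place W at (3,5); scan 8 dirs for brackets.
Dir NW: opp run (2,4), next='.' -> no flip
Dir N: opp run (2,5), next='.' -> no flip
Dir NE: first cell '.' (not opp) -> no flip
Dir W: opp run (3,4) capped by W -> flip
Dir E: first cell '.' (not opp) -> no flip
Dir SW: opp run (4,4), next='.' -> no flip
Dir S: opp run (4,5), next='.' -> no flip
Dir SE: first cell '.' (not opp) -> no flip
All flips: (3,4)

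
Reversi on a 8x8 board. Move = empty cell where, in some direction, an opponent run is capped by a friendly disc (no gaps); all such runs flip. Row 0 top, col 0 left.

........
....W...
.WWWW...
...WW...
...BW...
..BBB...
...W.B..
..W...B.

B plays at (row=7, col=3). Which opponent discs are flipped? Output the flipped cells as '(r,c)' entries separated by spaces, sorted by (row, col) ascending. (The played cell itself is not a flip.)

Answer: (6,3)

Derivation:
Dir NW: first cell '.' (not opp) -> no flip
Dir N: opp run (6,3) capped by B -> flip
Dir NE: first cell '.' (not opp) -> no flip
Dir W: opp run (7,2), next='.' -> no flip
Dir E: first cell '.' (not opp) -> no flip
Dir SW: edge -> no flip
Dir S: edge -> no flip
Dir SE: edge -> no flip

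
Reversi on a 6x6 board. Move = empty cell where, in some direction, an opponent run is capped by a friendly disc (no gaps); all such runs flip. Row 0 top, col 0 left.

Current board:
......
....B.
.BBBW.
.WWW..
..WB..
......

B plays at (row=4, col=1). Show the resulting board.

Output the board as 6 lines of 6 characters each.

Place B at (4,1); scan 8 dirs for brackets.
Dir NW: first cell '.' (not opp) -> no flip
Dir N: opp run (3,1) capped by B -> flip
Dir NE: opp run (3,2) capped by B -> flip
Dir W: first cell '.' (not opp) -> no flip
Dir E: opp run (4,2) capped by B -> flip
Dir SW: first cell '.' (not opp) -> no flip
Dir S: first cell '.' (not opp) -> no flip
Dir SE: first cell '.' (not opp) -> no flip
All flips: (3,1) (3,2) (4,2)

Answer: ......
....B.
.BBBW.
.BBW..
.BBB..
......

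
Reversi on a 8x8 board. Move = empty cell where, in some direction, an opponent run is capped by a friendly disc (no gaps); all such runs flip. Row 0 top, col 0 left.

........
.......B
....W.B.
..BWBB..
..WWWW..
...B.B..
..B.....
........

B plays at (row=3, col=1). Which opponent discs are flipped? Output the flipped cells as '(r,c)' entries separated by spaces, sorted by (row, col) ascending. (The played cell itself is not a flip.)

Dir NW: first cell '.' (not opp) -> no flip
Dir N: first cell '.' (not opp) -> no flip
Dir NE: first cell '.' (not opp) -> no flip
Dir W: first cell '.' (not opp) -> no flip
Dir E: first cell 'B' (not opp) -> no flip
Dir SW: first cell '.' (not opp) -> no flip
Dir S: first cell '.' (not opp) -> no flip
Dir SE: opp run (4,2) capped by B -> flip

Answer: (4,2)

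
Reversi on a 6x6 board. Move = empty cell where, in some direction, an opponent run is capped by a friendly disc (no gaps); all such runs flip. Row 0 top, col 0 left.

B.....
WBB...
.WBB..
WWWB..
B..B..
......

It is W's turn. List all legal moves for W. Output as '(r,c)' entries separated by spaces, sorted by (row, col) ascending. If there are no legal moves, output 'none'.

(0,1): flips 1 -> legal
(0,2): flips 2 -> legal
(0,3): flips 1 -> legal
(1,3): flips 3 -> legal
(1,4): flips 1 -> legal
(2,0): no bracket -> illegal
(2,4): flips 2 -> legal
(3,4): flips 1 -> legal
(4,1): no bracket -> illegal
(4,2): no bracket -> illegal
(4,4): no bracket -> illegal
(5,0): flips 1 -> legal
(5,1): no bracket -> illegal
(5,2): no bracket -> illegal
(5,3): no bracket -> illegal
(5,4): flips 1 -> legal

Answer: (0,1) (0,2) (0,3) (1,3) (1,4) (2,4) (3,4) (5,0) (5,4)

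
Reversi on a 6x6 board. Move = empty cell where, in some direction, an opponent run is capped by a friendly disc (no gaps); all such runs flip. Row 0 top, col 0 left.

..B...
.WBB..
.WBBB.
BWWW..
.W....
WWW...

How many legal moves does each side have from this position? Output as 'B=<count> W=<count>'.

-- B to move --
(0,0): flips 1 -> legal
(0,1): no bracket -> illegal
(1,0): flips 1 -> legal
(2,0): flips 2 -> legal
(3,4): flips 3 -> legal
(4,0): flips 1 -> legal
(4,2): flips 2 -> legal
(4,3): flips 1 -> legal
(4,4): flips 1 -> legal
(5,3): no bracket -> illegal
B mobility = 8
-- W to move --
(0,1): no bracket -> illegal
(0,3): flips 3 -> legal
(0,4): flips 2 -> legal
(1,4): flips 3 -> legal
(1,5): flips 1 -> legal
(2,0): no bracket -> illegal
(2,5): flips 3 -> legal
(3,4): no bracket -> illegal
(3,5): no bracket -> illegal
(4,0): no bracket -> illegal
W mobility = 5

Answer: B=8 W=5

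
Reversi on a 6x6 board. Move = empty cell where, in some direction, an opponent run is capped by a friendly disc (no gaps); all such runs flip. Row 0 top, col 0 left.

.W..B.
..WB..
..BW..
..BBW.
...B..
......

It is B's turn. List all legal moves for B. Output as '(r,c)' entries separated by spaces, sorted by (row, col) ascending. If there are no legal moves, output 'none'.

Answer: (0,2) (1,1) (1,4) (2,4) (2,5) (3,5)

Derivation:
(0,0): no bracket -> illegal
(0,2): flips 1 -> legal
(0,3): no bracket -> illegal
(1,0): no bracket -> illegal
(1,1): flips 1 -> legal
(1,4): flips 1 -> legal
(2,1): no bracket -> illegal
(2,4): flips 1 -> legal
(2,5): flips 1 -> legal
(3,5): flips 1 -> legal
(4,4): no bracket -> illegal
(4,5): no bracket -> illegal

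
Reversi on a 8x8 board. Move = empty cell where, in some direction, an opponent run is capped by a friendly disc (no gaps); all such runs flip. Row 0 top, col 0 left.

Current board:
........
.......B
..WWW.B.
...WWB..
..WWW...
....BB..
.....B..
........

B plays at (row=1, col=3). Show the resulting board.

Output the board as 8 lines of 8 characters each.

Answer: ........
...B...B
..WWB.B.
...WWB..
..WWW...
....BB..
.....B..
........

Derivation:
Place B at (1,3); scan 8 dirs for brackets.
Dir NW: first cell '.' (not opp) -> no flip
Dir N: first cell '.' (not opp) -> no flip
Dir NE: first cell '.' (not opp) -> no flip
Dir W: first cell '.' (not opp) -> no flip
Dir E: first cell '.' (not opp) -> no flip
Dir SW: opp run (2,2), next='.' -> no flip
Dir S: opp run (2,3) (3,3) (4,3), next='.' -> no flip
Dir SE: opp run (2,4) capped by B -> flip
All flips: (2,4)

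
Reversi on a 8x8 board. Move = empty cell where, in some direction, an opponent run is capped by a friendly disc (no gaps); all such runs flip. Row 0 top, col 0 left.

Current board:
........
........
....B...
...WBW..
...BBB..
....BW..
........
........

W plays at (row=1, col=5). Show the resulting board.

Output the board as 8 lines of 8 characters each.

Answer: ........
.....W..
....W...
...WBW..
...BBB..
....BW..
........
........

Derivation:
Place W at (1,5); scan 8 dirs for brackets.
Dir NW: first cell '.' (not opp) -> no flip
Dir N: first cell '.' (not opp) -> no flip
Dir NE: first cell '.' (not opp) -> no flip
Dir W: first cell '.' (not opp) -> no flip
Dir E: first cell '.' (not opp) -> no flip
Dir SW: opp run (2,4) capped by W -> flip
Dir S: first cell '.' (not opp) -> no flip
Dir SE: first cell '.' (not opp) -> no flip
All flips: (2,4)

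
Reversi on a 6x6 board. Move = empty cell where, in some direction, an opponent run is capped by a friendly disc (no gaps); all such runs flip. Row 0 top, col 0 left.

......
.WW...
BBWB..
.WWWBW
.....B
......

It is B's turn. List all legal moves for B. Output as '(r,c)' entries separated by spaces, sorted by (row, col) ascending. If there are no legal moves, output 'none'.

Answer: (0,1) (0,2) (0,3) (2,5) (3,0) (4,1) (4,2) (4,3)

Derivation:
(0,0): no bracket -> illegal
(0,1): flips 2 -> legal
(0,2): flips 1 -> legal
(0,3): flips 1 -> legal
(1,0): no bracket -> illegal
(1,3): no bracket -> illegal
(2,4): no bracket -> illegal
(2,5): flips 1 -> legal
(3,0): flips 3 -> legal
(4,0): no bracket -> illegal
(4,1): flips 2 -> legal
(4,2): flips 1 -> legal
(4,3): flips 2 -> legal
(4,4): no bracket -> illegal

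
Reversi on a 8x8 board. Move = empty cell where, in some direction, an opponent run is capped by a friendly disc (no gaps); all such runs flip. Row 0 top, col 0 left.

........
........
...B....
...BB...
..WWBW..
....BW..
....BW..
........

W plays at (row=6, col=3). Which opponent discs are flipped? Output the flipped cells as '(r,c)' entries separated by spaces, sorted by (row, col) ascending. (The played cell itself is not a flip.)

Dir NW: first cell '.' (not opp) -> no flip
Dir N: first cell '.' (not opp) -> no flip
Dir NE: opp run (5,4) capped by W -> flip
Dir W: first cell '.' (not opp) -> no flip
Dir E: opp run (6,4) capped by W -> flip
Dir SW: first cell '.' (not opp) -> no flip
Dir S: first cell '.' (not opp) -> no flip
Dir SE: first cell '.' (not opp) -> no flip

Answer: (5,4) (6,4)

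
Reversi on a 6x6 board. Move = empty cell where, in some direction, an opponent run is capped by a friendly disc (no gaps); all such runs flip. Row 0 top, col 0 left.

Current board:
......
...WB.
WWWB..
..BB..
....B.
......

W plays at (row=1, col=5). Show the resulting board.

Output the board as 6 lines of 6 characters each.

Place W at (1,5); scan 8 dirs for brackets.
Dir NW: first cell '.' (not opp) -> no flip
Dir N: first cell '.' (not opp) -> no flip
Dir NE: edge -> no flip
Dir W: opp run (1,4) capped by W -> flip
Dir E: edge -> no flip
Dir SW: first cell '.' (not opp) -> no flip
Dir S: first cell '.' (not opp) -> no flip
Dir SE: edge -> no flip
All flips: (1,4)

Answer: ......
...WWW
WWWB..
..BB..
....B.
......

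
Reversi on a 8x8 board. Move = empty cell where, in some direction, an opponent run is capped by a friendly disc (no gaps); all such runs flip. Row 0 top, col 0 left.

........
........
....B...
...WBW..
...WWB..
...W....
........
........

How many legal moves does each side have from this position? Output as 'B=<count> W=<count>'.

-- B to move --
(2,2): no bracket -> illegal
(2,3): no bracket -> illegal
(2,5): flips 1 -> legal
(2,6): no bracket -> illegal
(3,2): flips 1 -> legal
(3,6): flips 1 -> legal
(4,2): flips 3 -> legal
(4,6): flips 1 -> legal
(5,2): flips 1 -> legal
(5,4): flips 1 -> legal
(5,5): no bracket -> illegal
(6,2): no bracket -> illegal
(6,3): no bracket -> illegal
(6,4): no bracket -> illegal
B mobility = 7
-- W to move --
(1,3): flips 1 -> legal
(1,4): flips 2 -> legal
(1,5): flips 1 -> legal
(2,3): no bracket -> illegal
(2,5): flips 1 -> legal
(3,6): no bracket -> illegal
(4,6): flips 1 -> legal
(5,4): no bracket -> illegal
(5,5): flips 1 -> legal
(5,6): no bracket -> illegal
W mobility = 6

Answer: B=7 W=6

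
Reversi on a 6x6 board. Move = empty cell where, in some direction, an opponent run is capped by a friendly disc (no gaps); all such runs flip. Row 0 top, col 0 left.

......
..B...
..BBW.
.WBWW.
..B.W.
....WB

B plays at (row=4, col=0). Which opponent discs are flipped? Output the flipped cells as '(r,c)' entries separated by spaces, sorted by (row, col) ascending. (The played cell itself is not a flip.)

Dir NW: edge -> no flip
Dir N: first cell '.' (not opp) -> no flip
Dir NE: opp run (3,1) capped by B -> flip
Dir W: edge -> no flip
Dir E: first cell '.' (not opp) -> no flip
Dir SW: edge -> no flip
Dir S: first cell '.' (not opp) -> no flip
Dir SE: first cell '.' (not opp) -> no flip

Answer: (3,1)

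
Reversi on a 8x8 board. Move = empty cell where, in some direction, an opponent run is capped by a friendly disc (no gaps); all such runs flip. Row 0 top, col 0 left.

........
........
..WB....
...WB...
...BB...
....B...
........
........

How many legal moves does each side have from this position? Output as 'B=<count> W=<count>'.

-- B to move --
(1,1): flips 2 -> legal
(1,2): no bracket -> illegal
(1,3): no bracket -> illegal
(2,1): flips 1 -> legal
(2,4): no bracket -> illegal
(3,1): no bracket -> illegal
(3,2): flips 1 -> legal
(4,2): no bracket -> illegal
B mobility = 3
-- W to move --
(1,2): no bracket -> illegal
(1,3): flips 1 -> legal
(1,4): no bracket -> illegal
(2,4): flips 1 -> legal
(2,5): no bracket -> illegal
(3,2): no bracket -> illegal
(3,5): flips 1 -> legal
(4,2): no bracket -> illegal
(4,5): no bracket -> illegal
(5,2): no bracket -> illegal
(5,3): flips 1 -> legal
(5,5): flips 1 -> legal
(6,3): no bracket -> illegal
(6,4): no bracket -> illegal
(6,5): no bracket -> illegal
W mobility = 5

Answer: B=3 W=5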